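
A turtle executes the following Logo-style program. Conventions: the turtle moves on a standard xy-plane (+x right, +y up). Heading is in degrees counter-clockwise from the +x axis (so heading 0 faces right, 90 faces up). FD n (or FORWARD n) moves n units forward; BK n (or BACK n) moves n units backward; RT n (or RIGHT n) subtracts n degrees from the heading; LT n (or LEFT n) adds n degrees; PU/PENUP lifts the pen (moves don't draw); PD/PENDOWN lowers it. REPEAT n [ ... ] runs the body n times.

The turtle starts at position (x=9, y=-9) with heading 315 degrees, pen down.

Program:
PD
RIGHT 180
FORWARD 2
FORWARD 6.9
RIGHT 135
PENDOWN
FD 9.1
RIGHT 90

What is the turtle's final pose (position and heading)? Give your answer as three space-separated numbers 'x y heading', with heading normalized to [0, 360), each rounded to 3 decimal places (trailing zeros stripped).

Answer: 11.807 -2.707 270

Derivation:
Executing turtle program step by step:
Start: pos=(9,-9), heading=315, pen down
PD: pen down
RT 180: heading 315 -> 135
FD 2: (9,-9) -> (7.586,-7.586) [heading=135, draw]
FD 6.9: (7.586,-7.586) -> (2.707,-2.707) [heading=135, draw]
RT 135: heading 135 -> 0
PD: pen down
FD 9.1: (2.707,-2.707) -> (11.807,-2.707) [heading=0, draw]
RT 90: heading 0 -> 270
Final: pos=(11.807,-2.707), heading=270, 3 segment(s) drawn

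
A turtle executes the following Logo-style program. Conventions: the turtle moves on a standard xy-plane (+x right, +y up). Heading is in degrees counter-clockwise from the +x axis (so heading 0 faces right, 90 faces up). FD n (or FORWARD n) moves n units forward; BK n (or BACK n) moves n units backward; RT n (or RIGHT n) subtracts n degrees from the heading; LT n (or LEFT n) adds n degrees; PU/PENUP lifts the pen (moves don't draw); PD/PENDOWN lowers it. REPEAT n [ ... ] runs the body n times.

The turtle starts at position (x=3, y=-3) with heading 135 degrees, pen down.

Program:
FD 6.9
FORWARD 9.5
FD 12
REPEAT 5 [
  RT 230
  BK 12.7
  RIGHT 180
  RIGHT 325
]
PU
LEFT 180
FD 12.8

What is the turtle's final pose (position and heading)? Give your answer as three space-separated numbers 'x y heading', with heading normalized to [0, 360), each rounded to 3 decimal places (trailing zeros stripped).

Executing turtle program step by step:
Start: pos=(3,-3), heading=135, pen down
FD 6.9: (3,-3) -> (-1.879,1.879) [heading=135, draw]
FD 9.5: (-1.879,1.879) -> (-8.597,8.597) [heading=135, draw]
FD 12: (-8.597,8.597) -> (-17.082,17.082) [heading=135, draw]
REPEAT 5 [
  -- iteration 1/5 --
  RT 230: heading 135 -> 265
  BK 12.7: (-17.082,17.082) -> (-15.975,29.734) [heading=265, draw]
  RT 180: heading 265 -> 85
  RT 325: heading 85 -> 120
  -- iteration 2/5 --
  RT 230: heading 120 -> 250
  BK 12.7: (-15.975,29.734) -> (-11.631,41.668) [heading=250, draw]
  RT 180: heading 250 -> 70
  RT 325: heading 70 -> 105
  -- iteration 3/5 --
  RT 230: heading 105 -> 235
  BK 12.7: (-11.631,41.668) -> (-4.347,52.071) [heading=235, draw]
  RT 180: heading 235 -> 55
  RT 325: heading 55 -> 90
  -- iteration 4/5 --
  RT 230: heading 90 -> 220
  BK 12.7: (-4.347,52.071) -> (5.382,60.234) [heading=220, draw]
  RT 180: heading 220 -> 40
  RT 325: heading 40 -> 75
  -- iteration 5/5 --
  RT 230: heading 75 -> 205
  BK 12.7: (5.382,60.234) -> (16.892,65.601) [heading=205, draw]
  RT 180: heading 205 -> 25
  RT 325: heading 25 -> 60
]
PU: pen up
LT 180: heading 60 -> 240
FD 12.8: (16.892,65.601) -> (10.492,54.516) [heading=240, move]
Final: pos=(10.492,54.516), heading=240, 8 segment(s) drawn

Answer: 10.492 54.516 240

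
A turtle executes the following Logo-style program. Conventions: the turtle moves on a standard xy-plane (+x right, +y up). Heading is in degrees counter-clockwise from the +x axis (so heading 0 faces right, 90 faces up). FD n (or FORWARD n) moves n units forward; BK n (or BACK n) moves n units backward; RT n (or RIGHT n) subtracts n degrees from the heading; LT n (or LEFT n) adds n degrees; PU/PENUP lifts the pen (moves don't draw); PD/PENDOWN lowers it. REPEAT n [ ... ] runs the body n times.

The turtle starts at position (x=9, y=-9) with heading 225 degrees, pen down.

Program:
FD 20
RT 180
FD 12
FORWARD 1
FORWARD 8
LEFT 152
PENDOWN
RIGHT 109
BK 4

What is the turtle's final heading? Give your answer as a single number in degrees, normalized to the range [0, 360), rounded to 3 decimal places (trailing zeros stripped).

Answer: 88

Derivation:
Executing turtle program step by step:
Start: pos=(9,-9), heading=225, pen down
FD 20: (9,-9) -> (-5.142,-23.142) [heading=225, draw]
RT 180: heading 225 -> 45
FD 12: (-5.142,-23.142) -> (3.343,-14.657) [heading=45, draw]
FD 1: (3.343,-14.657) -> (4.05,-13.95) [heading=45, draw]
FD 8: (4.05,-13.95) -> (9.707,-8.293) [heading=45, draw]
LT 152: heading 45 -> 197
PD: pen down
RT 109: heading 197 -> 88
BK 4: (9.707,-8.293) -> (9.568,-12.29) [heading=88, draw]
Final: pos=(9.568,-12.29), heading=88, 5 segment(s) drawn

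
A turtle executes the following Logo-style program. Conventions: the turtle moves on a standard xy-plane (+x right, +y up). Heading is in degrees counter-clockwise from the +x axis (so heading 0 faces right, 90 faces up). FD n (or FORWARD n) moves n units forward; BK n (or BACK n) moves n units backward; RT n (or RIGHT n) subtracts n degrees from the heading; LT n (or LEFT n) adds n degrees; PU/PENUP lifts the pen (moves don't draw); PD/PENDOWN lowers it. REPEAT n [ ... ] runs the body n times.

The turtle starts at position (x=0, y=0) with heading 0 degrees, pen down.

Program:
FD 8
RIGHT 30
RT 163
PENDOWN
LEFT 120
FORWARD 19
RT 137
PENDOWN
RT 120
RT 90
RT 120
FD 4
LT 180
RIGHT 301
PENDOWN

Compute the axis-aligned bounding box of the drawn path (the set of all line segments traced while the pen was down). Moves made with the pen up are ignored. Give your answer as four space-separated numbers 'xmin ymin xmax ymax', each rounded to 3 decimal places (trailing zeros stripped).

Answer: 0 -18.17 13.555 0

Derivation:
Executing turtle program step by step:
Start: pos=(0,0), heading=0, pen down
FD 8: (0,0) -> (8,0) [heading=0, draw]
RT 30: heading 0 -> 330
RT 163: heading 330 -> 167
PD: pen down
LT 120: heading 167 -> 287
FD 19: (8,0) -> (13.555,-18.17) [heading=287, draw]
RT 137: heading 287 -> 150
PD: pen down
RT 120: heading 150 -> 30
RT 90: heading 30 -> 300
RT 120: heading 300 -> 180
FD 4: (13.555,-18.17) -> (9.555,-18.17) [heading=180, draw]
LT 180: heading 180 -> 0
RT 301: heading 0 -> 59
PD: pen down
Final: pos=(9.555,-18.17), heading=59, 3 segment(s) drawn

Segment endpoints: x in {0, 8, 9.555, 13.555}, y in {-18.17, 0}
xmin=0, ymin=-18.17, xmax=13.555, ymax=0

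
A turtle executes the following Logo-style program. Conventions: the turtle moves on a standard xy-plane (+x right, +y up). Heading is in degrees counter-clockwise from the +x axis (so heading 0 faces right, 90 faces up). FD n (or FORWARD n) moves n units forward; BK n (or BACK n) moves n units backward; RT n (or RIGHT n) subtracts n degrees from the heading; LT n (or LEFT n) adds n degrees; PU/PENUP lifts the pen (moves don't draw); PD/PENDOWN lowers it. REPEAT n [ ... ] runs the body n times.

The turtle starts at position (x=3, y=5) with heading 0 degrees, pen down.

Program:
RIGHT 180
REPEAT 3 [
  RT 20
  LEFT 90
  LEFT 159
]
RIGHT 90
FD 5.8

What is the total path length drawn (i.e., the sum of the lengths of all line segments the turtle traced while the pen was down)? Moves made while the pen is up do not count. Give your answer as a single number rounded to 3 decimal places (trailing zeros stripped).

Answer: 5.8

Derivation:
Executing turtle program step by step:
Start: pos=(3,5), heading=0, pen down
RT 180: heading 0 -> 180
REPEAT 3 [
  -- iteration 1/3 --
  RT 20: heading 180 -> 160
  LT 90: heading 160 -> 250
  LT 159: heading 250 -> 49
  -- iteration 2/3 --
  RT 20: heading 49 -> 29
  LT 90: heading 29 -> 119
  LT 159: heading 119 -> 278
  -- iteration 3/3 --
  RT 20: heading 278 -> 258
  LT 90: heading 258 -> 348
  LT 159: heading 348 -> 147
]
RT 90: heading 147 -> 57
FD 5.8: (3,5) -> (6.159,9.864) [heading=57, draw]
Final: pos=(6.159,9.864), heading=57, 1 segment(s) drawn

Segment lengths:
  seg 1: (3,5) -> (6.159,9.864), length = 5.8
Total = 5.8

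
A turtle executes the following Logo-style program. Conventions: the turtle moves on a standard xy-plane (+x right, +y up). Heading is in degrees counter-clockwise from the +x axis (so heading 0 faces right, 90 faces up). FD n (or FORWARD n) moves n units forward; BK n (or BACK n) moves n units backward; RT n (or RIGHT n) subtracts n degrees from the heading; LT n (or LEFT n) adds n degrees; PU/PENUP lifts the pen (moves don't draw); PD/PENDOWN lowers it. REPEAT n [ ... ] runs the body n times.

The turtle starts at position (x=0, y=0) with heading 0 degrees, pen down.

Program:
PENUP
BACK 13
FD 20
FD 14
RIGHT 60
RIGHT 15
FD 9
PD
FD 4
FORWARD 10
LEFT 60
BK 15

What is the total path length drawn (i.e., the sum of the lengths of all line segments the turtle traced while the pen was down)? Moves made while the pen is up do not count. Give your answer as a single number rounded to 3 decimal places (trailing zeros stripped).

Executing turtle program step by step:
Start: pos=(0,0), heading=0, pen down
PU: pen up
BK 13: (0,0) -> (-13,0) [heading=0, move]
FD 20: (-13,0) -> (7,0) [heading=0, move]
FD 14: (7,0) -> (21,0) [heading=0, move]
RT 60: heading 0 -> 300
RT 15: heading 300 -> 285
FD 9: (21,0) -> (23.329,-8.693) [heading=285, move]
PD: pen down
FD 4: (23.329,-8.693) -> (24.365,-12.557) [heading=285, draw]
FD 10: (24.365,-12.557) -> (26.953,-22.216) [heading=285, draw]
LT 60: heading 285 -> 345
BK 15: (26.953,-22.216) -> (12.464,-18.334) [heading=345, draw]
Final: pos=(12.464,-18.334), heading=345, 3 segment(s) drawn

Segment lengths:
  seg 1: (23.329,-8.693) -> (24.365,-12.557), length = 4
  seg 2: (24.365,-12.557) -> (26.953,-22.216), length = 10
  seg 3: (26.953,-22.216) -> (12.464,-18.334), length = 15
Total = 29

Answer: 29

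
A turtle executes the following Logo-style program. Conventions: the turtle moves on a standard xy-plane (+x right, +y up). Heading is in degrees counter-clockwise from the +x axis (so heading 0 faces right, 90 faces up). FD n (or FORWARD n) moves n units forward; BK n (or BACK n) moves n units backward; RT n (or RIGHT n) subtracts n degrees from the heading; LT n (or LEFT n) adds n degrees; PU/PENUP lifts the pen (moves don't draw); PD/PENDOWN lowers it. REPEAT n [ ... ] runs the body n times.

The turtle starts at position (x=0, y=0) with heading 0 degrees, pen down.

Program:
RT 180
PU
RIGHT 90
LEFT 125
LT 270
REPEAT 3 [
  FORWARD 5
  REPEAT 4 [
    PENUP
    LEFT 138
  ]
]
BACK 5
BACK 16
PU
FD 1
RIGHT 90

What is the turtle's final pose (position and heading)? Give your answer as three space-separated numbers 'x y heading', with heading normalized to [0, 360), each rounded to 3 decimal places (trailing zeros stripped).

Answer: -22.407 9.772 251

Derivation:
Executing turtle program step by step:
Start: pos=(0,0), heading=0, pen down
RT 180: heading 0 -> 180
PU: pen up
RT 90: heading 180 -> 90
LT 125: heading 90 -> 215
LT 270: heading 215 -> 125
REPEAT 3 [
  -- iteration 1/3 --
  FD 5: (0,0) -> (-2.868,4.096) [heading=125, move]
  REPEAT 4 [
    -- iteration 1/4 --
    PU: pen up
    LT 138: heading 125 -> 263
    -- iteration 2/4 --
    PU: pen up
    LT 138: heading 263 -> 41
    -- iteration 3/4 --
    PU: pen up
    LT 138: heading 41 -> 179
    -- iteration 4/4 --
    PU: pen up
    LT 138: heading 179 -> 317
  ]
  -- iteration 2/3 --
  FD 5: (-2.868,4.096) -> (0.789,0.686) [heading=317, move]
  REPEAT 4 [
    -- iteration 1/4 --
    PU: pen up
    LT 138: heading 317 -> 95
    -- iteration 2/4 --
    PU: pen up
    LT 138: heading 95 -> 233
    -- iteration 3/4 --
    PU: pen up
    LT 138: heading 233 -> 11
    -- iteration 4/4 --
    PU: pen up
    LT 138: heading 11 -> 149
  ]
  -- iteration 3/3 --
  FD 5: (0.789,0.686) -> (-3.497,3.261) [heading=149, move]
  REPEAT 4 [
    -- iteration 1/4 --
    PU: pen up
    LT 138: heading 149 -> 287
    -- iteration 2/4 --
    PU: pen up
    LT 138: heading 287 -> 65
    -- iteration 3/4 --
    PU: pen up
    LT 138: heading 65 -> 203
    -- iteration 4/4 --
    PU: pen up
    LT 138: heading 203 -> 341
  ]
]
BK 5: (-3.497,3.261) -> (-8.225,4.889) [heading=341, move]
BK 16: (-8.225,4.889) -> (-23.353,10.098) [heading=341, move]
PU: pen up
FD 1: (-23.353,10.098) -> (-22.407,9.772) [heading=341, move]
RT 90: heading 341 -> 251
Final: pos=(-22.407,9.772), heading=251, 0 segment(s) drawn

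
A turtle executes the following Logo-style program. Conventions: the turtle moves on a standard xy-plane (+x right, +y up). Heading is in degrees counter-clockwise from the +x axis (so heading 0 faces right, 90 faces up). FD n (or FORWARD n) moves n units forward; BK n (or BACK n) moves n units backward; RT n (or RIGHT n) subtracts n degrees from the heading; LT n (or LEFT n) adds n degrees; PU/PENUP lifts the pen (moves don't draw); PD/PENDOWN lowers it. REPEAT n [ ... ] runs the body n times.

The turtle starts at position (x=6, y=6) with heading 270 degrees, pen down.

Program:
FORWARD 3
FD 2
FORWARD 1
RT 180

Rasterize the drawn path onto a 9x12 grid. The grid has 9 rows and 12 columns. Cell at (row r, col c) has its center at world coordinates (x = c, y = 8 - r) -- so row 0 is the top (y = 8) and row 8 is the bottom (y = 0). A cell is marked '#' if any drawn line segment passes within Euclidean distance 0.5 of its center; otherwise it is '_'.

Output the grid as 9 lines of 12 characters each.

Segment 0: (6,6) -> (6,3)
Segment 1: (6,3) -> (6,1)
Segment 2: (6,1) -> (6,0)

Answer: ____________
____________
______#_____
______#_____
______#_____
______#_____
______#_____
______#_____
______#_____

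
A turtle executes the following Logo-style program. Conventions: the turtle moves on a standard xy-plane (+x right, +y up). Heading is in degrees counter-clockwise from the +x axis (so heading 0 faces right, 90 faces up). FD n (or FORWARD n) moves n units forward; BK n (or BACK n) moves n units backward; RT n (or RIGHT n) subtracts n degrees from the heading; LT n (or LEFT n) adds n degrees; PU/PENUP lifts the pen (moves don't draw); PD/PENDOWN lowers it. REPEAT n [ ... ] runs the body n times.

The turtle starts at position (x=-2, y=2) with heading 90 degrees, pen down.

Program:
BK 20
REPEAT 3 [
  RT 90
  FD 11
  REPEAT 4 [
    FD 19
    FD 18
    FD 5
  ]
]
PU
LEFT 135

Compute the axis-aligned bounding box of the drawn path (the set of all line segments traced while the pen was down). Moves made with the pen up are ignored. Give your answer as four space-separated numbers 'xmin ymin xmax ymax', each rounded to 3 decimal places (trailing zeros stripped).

Executing turtle program step by step:
Start: pos=(-2,2), heading=90, pen down
BK 20: (-2,2) -> (-2,-18) [heading=90, draw]
REPEAT 3 [
  -- iteration 1/3 --
  RT 90: heading 90 -> 0
  FD 11: (-2,-18) -> (9,-18) [heading=0, draw]
  REPEAT 4 [
    -- iteration 1/4 --
    FD 19: (9,-18) -> (28,-18) [heading=0, draw]
    FD 18: (28,-18) -> (46,-18) [heading=0, draw]
    FD 5: (46,-18) -> (51,-18) [heading=0, draw]
    -- iteration 2/4 --
    FD 19: (51,-18) -> (70,-18) [heading=0, draw]
    FD 18: (70,-18) -> (88,-18) [heading=0, draw]
    FD 5: (88,-18) -> (93,-18) [heading=0, draw]
    -- iteration 3/4 --
    FD 19: (93,-18) -> (112,-18) [heading=0, draw]
    FD 18: (112,-18) -> (130,-18) [heading=0, draw]
    FD 5: (130,-18) -> (135,-18) [heading=0, draw]
    -- iteration 4/4 --
    FD 19: (135,-18) -> (154,-18) [heading=0, draw]
    FD 18: (154,-18) -> (172,-18) [heading=0, draw]
    FD 5: (172,-18) -> (177,-18) [heading=0, draw]
  ]
  -- iteration 2/3 --
  RT 90: heading 0 -> 270
  FD 11: (177,-18) -> (177,-29) [heading=270, draw]
  REPEAT 4 [
    -- iteration 1/4 --
    FD 19: (177,-29) -> (177,-48) [heading=270, draw]
    FD 18: (177,-48) -> (177,-66) [heading=270, draw]
    FD 5: (177,-66) -> (177,-71) [heading=270, draw]
    -- iteration 2/4 --
    FD 19: (177,-71) -> (177,-90) [heading=270, draw]
    FD 18: (177,-90) -> (177,-108) [heading=270, draw]
    FD 5: (177,-108) -> (177,-113) [heading=270, draw]
    -- iteration 3/4 --
    FD 19: (177,-113) -> (177,-132) [heading=270, draw]
    FD 18: (177,-132) -> (177,-150) [heading=270, draw]
    FD 5: (177,-150) -> (177,-155) [heading=270, draw]
    -- iteration 4/4 --
    FD 19: (177,-155) -> (177,-174) [heading=270, draw]
    FD 18: (177,-174) -> (177,-192) [heading=270, draw]
    FD 5: (177,-192) -> (177,-197) [heading=270, draw]
  ]
  -- iteration 3/3 --
  RT 90: heading 270 -> 180
  FD 11: (177,-197) -> (166,-197) [heading=180, draw]
  REPEAT 4 [
    -- iteration 1/4 --
    FD 19: (166,-197) -> (147,-197) [heading=180, draw]
    FD 18: (147,-197) -> (129,-197) [heading=180, draw]
    FD 5: (129,-197) -> (124,-197) [heading=180, draw]
    -- iteration 2/4 --
    FD 19: (124,-197) -> (105,-197) [heading=180, draw]
    FD 18: (105,-197) -> (87,-197) [heading=180, draw]
    FD 5: (87,-197) -> (82,-197) [heading=180, draw]
    -- iteration 3/4 --
    FD 19: (82,-197) -> (63,-197) [heading=180, draw]
    FD 18: (63,-197) -> (45,-197) [heading=180, draw]
    FD 5: (45,-197) -> (40,-197) [heading=180, draw]
    -- iteration 4/4 --
    FD 19: (40,-197) -> (21,-197) [heading=180, draw]
    FD 18: (21,-197) -> (3,-197) [heading=180, draw]
    FD 5: (3,-197) -> (-2,-197) [heading=180, draw]
  ]
]
PU: pen up
LT 135: heading 180 -> 315
Final: pos=(-2,-197), heading=315, 40 segment(s) drawn

Segment endpoints: x in {-2, -2, 3, 9, 21, 28, 40, 45, 46, 51, 63, 70, 82, 87, 88, 93, 105, 112, 124, 129, 130, 135, 147, 154, 166, 172, 177}, y in {-197, -192, -174, -155, -150, -132, -113, -108, -90, -71, -66, -48, -29, -18, 2}
xmin=-2, ymin=-197, xmax=177, ymax=2

Answer: -2 -197 177 2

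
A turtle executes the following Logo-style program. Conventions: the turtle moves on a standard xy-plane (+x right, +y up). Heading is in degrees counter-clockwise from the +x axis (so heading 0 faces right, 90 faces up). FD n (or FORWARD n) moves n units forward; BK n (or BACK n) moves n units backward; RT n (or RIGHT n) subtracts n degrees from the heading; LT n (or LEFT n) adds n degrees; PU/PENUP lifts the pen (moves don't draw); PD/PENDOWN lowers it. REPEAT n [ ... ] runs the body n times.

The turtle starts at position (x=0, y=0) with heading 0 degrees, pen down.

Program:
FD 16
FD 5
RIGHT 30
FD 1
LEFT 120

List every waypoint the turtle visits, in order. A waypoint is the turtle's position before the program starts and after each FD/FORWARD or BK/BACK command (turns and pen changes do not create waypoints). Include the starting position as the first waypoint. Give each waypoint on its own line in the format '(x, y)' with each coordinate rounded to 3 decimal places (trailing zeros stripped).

Executing turtle program step by step:
Start: pos=(0,0), heading=0, pen down
FD 16: (0,0) -> (16,0) [heading=0, draw]
FD 5: (16,0) -> (21,0) [heading=0, draw]
RT 30: heading 0 -> 330
FD 1: (21,0) -> (21.866,-0.5) [heading=330, draw]
LT 120: heading 330 -> 90
Final: pos=(21.866,-0.5), heading=90, 3 segment(s) drawn
Waypoints (4 total):
(0, 0)
(16, 0)
(21, 0)
(21.866, -0.5)

Answer: (0, 0)
(16, 0)
(21, 0)
(21.866, -0.5)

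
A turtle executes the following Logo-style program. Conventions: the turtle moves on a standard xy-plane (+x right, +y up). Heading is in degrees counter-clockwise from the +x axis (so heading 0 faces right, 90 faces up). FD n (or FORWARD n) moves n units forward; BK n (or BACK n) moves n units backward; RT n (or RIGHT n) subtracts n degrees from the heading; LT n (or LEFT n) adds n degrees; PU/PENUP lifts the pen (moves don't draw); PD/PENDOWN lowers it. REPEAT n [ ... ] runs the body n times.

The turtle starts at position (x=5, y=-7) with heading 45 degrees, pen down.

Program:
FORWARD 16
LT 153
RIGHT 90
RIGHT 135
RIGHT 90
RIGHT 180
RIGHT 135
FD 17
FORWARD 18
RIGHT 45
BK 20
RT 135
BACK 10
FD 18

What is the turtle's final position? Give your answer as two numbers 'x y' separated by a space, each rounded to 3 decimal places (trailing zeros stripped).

Answer: 33.737 -3.545

Derivation:
Executing turtle program step by step:
Start: pos=(5,-7), heading=45, pen down
FD 16: (5,-7) -> (16.314,4.314) [heading=45, draw]
LT 153: heading 45 -> 198
RT 90: heading 198 -> 108
RT 135: heading 108 -> 333
RT 90: heading 333 -> 243
RT 180: heading 243 -> 63
RT 135: heading 63 -> 288
FD 17: (16.314,4.314) -> (21.567,-11.854) [heading=288, draw]
FD 18: (21.567,-11.854) -> (27.129,-28.973) [heading=288, draw]
RT 45: heading 288 -> 243
BK 20: (27.129,-28.973) -> (36.209,-11.153) [heading=243, draw]
RT 135: heading 243 -> 108
BK 10: (36.209,-11.153) -> (39.299,-20.664) [heading=108, draw]
FD 18: (39.299,-20.664) -> (33.737,-3.545) [heading=108, draw]
Final: pos=(33.737,-3.545), heading=108, 6 segment(s) drawn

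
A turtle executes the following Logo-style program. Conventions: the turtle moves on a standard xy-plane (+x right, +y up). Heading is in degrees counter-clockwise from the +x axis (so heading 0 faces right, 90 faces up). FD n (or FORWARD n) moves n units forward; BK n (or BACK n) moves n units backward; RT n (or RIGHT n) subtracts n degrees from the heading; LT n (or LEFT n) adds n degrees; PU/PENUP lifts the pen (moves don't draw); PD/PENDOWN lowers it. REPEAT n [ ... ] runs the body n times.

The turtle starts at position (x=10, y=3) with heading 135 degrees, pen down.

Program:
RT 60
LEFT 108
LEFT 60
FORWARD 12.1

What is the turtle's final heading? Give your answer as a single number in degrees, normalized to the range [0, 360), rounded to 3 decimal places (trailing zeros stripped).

Executing turtle program step by step:
Start: pos=(10,3), heading=135, pen down
RT 60: heading 135 -> 75
LT 108: heading 75 -> 183
LT 60: heading 183 -> 243
FD 12.1: (10,3) -> (4.507,-7.781) [heading=243, draw]
Final: pos=(4.507,-7.781), heading=243, 1 segment(s) drawn

Answer: 243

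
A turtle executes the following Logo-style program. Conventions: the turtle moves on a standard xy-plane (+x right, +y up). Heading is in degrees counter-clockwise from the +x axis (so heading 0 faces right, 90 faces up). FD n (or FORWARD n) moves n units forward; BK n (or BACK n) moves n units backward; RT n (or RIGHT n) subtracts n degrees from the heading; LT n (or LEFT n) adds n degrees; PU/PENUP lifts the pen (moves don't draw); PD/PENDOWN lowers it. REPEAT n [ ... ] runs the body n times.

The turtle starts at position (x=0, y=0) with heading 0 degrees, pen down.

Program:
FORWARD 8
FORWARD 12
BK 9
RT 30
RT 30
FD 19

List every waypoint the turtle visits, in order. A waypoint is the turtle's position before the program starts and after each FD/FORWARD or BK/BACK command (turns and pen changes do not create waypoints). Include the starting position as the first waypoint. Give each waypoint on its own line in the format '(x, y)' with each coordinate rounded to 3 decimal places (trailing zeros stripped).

Executing turtle program step by step:
Start: pos=(0,0), heading=0, pen down
FD 8: (0,0) -> (8,0) [heading=0, draw]
FD 12: (8,0) -> (20,0) [heading=0, draw]
BK 9: (20,0) -> (11,0) [heading=0, draw]
RT 30: heading 0 -> 330
RT 30: heading 330 -> 300
FD 19: (11,0) -> (20.5,-16.454) [heading=300, draw]
Final: pos=(20.5,-16.454), heading=300, 4 segment(s) drawn
Waypoints (5 total):
(0, 0)
(8, 0)
(20, 0)
(11, 0)
(20.5, -16.454)

Answer: (0, 0)
(8, 0)
(20, 0)
(11, 0)
(20.5, -16.454)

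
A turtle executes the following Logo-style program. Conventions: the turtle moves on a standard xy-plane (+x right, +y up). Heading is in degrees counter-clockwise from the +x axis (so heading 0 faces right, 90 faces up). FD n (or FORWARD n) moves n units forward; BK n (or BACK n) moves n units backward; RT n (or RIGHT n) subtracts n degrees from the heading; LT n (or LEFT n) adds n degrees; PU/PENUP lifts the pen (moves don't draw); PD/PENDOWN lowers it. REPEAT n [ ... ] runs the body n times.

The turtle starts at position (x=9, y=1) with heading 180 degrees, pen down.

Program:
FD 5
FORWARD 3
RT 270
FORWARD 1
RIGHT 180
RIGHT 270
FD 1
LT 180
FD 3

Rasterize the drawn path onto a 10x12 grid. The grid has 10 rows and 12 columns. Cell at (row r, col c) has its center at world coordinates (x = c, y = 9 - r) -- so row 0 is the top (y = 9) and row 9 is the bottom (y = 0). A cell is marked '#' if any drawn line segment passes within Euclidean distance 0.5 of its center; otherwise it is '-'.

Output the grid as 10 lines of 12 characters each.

Answer: ------------
------------
------------
------------
------------
------------
------------
------------
-#########--
####--------

Derivation:
Segment 0: (9,1) -> (4,1)
Segment 1: (4,1) -> (1,1)
Segment 2: (1,1) -> (1,0)
Segment 3: (1,0) -> (0,0)
Segment 4: (0,0) -> (3,0)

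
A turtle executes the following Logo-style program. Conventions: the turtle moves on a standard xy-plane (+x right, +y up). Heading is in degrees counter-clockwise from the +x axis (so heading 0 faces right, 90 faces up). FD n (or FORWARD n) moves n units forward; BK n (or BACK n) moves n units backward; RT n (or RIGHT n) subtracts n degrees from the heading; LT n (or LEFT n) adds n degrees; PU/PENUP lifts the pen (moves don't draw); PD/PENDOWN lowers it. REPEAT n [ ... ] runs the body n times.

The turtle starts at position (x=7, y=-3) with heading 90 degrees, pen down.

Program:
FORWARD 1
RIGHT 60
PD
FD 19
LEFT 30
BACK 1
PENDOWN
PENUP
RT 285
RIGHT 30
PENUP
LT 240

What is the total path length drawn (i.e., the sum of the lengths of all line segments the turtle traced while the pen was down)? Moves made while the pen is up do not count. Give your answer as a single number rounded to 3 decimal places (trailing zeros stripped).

Answer: 21

Derivation:
Executing turtle program step by step:
Start: pos=(7,-3), heading=90, pen down
FD 1: (7,-3) -> (7,-2) [heading=90, draw]
RT 60: heading 90 -> 30
PD: pen down
FD 19: (7,-2) -> (23.454,7.5) [heading=30, draw]
LT 30: heading 30 -> 60
BK 1: (23.454,7.5) -> (22.954,6.634) [heading=60, draw]
PD: pen down
PU: pen up
RT 285: heading 60 -> 135
RT 30: heading 135 -> 105
PU: pen up
LT 240: heading 105 -> 345
Final: pos=(22.954,6.634), heading=345, 3 segment(s) drawn

Segment lengths:
  seg 1: (7,-3) -> (7,-2), length = 1
  seg 2: (7,-2) -> (23.454,7.5), length = 19
  seg 3: (23.454,7.5) -> (22.954,6.634), length = 1
Total = 21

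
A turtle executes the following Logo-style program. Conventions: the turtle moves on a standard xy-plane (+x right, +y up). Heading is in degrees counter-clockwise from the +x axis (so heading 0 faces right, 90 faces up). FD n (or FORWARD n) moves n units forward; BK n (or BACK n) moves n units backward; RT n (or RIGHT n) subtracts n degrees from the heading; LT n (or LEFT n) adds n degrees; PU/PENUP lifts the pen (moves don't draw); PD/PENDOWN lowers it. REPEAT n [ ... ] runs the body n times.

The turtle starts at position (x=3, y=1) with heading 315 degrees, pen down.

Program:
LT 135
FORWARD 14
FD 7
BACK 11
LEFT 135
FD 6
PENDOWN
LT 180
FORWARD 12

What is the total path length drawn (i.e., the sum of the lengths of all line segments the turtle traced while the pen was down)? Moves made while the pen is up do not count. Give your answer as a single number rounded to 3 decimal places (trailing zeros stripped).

Answer: 50

Derivation:
Executing turtle program step by step:
Start: pos=(3,1), heading=315, pen down
LT 135: heading 315 -> 90
FD 14: (3,1) -> (3,15) [heading=90, draw]
FD 7: (3,15) -> (3,22) [heading=90, draw]
BK 11: (3,22) -> (3,11) [heading=90, draw]
LT 135: heading 90 -> 225
FD 6: (3,11) -> (-1.243,6.757) [heading=225, draw]
PD: pen down
LT 180: heading 225 -> 45
FD 12: (-1.243,6.757) -> (7.243,15.243) [heading=45, draw]
Final: pos=(7.243,15.243), heading=45, 5 segment(s) drawn

Segment lengths:
  seg 1: (3,1) -> (3,15), length = 14
  seg 2: (3,15) -> (3,22), length = 7
  seg 3: (3,22) -> (3,11), length = 11
  seg 4: (3,11) -> (-1.243,6.757), length = 6
  seg 5: (-1.243,6.757) -> (7.243,15.243), length = 12
Total = 50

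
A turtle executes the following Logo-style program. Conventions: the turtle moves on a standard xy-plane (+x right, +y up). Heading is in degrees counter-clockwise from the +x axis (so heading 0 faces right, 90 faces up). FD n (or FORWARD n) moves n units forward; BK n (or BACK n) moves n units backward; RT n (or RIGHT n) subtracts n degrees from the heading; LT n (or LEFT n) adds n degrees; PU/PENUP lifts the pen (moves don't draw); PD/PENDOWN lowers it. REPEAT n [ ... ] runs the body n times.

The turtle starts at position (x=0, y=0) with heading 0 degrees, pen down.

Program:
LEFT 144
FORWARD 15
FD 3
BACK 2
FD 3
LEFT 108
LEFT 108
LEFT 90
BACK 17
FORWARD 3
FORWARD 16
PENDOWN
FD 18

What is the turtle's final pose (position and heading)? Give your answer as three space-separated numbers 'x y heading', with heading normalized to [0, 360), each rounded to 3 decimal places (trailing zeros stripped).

Executing turtle program step by step:
Start: pos=(0,0), heading=0, pen down
LT 144: heading 0 -> 144
FD 15: (0,0) -> (-12.135,8.817) [heading=144, draw]
FD 3: (-12.135,8.817) -> (-14.562,10.58) [heading=144, draw]
BK 2: (-14.562,10.58) -> (-12.944,9.405) [heading=144, draw]
FD 3: (-12.944,9.405) -> (-15.371,11.168) [heading=144, draw]
LT 108: heading 144 -> 252
LT 108: heading 252 -> 0
LT 90: heading 0 -> 90
BK 17: (-15.371,11.168) -> (-15.371,-5.832) [heading=90, draw]
FD 3: (-15.371,-5.832) -> (-15.371,-2.832) [heading=90, draw]
FD 16: (-15.371,-2.832) -> (-15.371,13.168) [heading=90, draw]
PD: pen down
FD 18: (-15.371,13.168) -> (-15.371,31.168) [heading=90, draw]
Final: pos=(-15.371,31.168), heading=90, 8 segment(s) drawn

Answer: -15.371 31.168 90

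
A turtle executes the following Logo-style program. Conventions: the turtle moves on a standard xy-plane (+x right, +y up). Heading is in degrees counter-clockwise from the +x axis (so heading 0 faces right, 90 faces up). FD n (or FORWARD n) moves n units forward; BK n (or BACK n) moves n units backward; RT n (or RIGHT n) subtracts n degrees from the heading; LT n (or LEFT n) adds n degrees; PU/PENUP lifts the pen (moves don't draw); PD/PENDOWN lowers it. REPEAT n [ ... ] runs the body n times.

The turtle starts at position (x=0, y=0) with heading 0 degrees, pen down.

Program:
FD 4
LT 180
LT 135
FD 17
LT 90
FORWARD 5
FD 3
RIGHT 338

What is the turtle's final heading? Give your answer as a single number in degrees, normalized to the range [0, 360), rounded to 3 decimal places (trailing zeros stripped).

Executing turtle program step by step:
Start: pos=(0,0), heading=0, pen down
FD 4: (0,0) -> (4,0) [heading=0, draw]
LT 180: heading 0 -> 180
LT 135: heading 180 -> 315
FD 17: (4,0) -> (16.021,-12.021) [heading=315, draw]
LT 90: heading 315 -> 45
FD 5: (16.021,-12.021) -> (19.556,-8.485) [heading=45, draw]
FD 3: (19.556,-8.485) -> (21.678,-6.364) [heading=45, draw]
RT 338: heading 45 -> 67
Final: pos=(21.678,-6.364), heading=67, 4 segment(s) drawn

Answer: 67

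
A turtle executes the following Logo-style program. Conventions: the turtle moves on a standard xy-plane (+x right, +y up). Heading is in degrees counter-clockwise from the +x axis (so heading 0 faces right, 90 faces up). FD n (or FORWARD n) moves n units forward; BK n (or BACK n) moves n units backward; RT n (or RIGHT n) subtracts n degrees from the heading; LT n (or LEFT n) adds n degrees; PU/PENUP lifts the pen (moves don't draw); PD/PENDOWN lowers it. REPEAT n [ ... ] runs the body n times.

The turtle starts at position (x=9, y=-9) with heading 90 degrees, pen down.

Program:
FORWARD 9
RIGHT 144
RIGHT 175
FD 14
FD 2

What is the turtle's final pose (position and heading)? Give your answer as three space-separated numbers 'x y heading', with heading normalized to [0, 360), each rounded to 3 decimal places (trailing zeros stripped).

Answer: -1.497 12.075 131

Derivation:
Executing turtle program step by step:
Start: pos=(9,-9), heading=90, pen down
FD 9: (9,-9) -> (9,0) [heading=90, draw]
RT 144: heading 90 -> 306
RT 175: heading 306 -> 131
FD 14: (9,0) -> (-0.185,10.566) [heading=131, draw]
FD 2: (-0.185,10.566) -> (-1.497,12.075) [heading=131, draw]
Final: pos=(-1.497,12.075), heading=131, 3 segment(s) drawn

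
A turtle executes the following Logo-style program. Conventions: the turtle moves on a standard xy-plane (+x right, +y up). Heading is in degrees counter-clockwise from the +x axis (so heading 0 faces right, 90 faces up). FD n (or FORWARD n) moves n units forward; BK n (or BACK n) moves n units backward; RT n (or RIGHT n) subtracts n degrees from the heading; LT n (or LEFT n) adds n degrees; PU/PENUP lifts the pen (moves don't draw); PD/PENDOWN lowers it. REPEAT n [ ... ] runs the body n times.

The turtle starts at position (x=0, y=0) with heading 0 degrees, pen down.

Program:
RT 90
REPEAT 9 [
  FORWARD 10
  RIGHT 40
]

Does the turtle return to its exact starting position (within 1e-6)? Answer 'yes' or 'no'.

Answer: yes

Derivation:
Executing turtle program step by step:
Start: pos=(0,0), heading=0, pen down
RT 90: heading 0 -> 270
REPEAT 9 [
  -- iteration 1/9 --
  FD 10: (0,0) -> (0,-10) [heading=270, draw]
  RT 40: heading 270 -> 230
  -- iteration 2/9 --
  FD 10: (0,-10) -> (-6.428,-17.66) [heading=230, draw]
  RT 40: heading 230 -> 190
  -- iteration 3/9 --
  FD 10: (-6.428,-17.66) -> (-16.276,-19.397) [heading=190, draw]
  RT 40: heading 190 -> 150
  -- iteration 4/9 --
  FD 10: (-16.276,-19.397) -> (-24.936,-14.397) [heading=150, draw]
  RT 40: heading 150 -> 110
  -- iteration 5/9 --
  FD 10: (-24.936,-14.397) -> (-28.356,-5) [heading=110, draw]
  RT 40: heading 110 -> 70
  -- iteration 6/9 --
  FD 10: (-28.356,-5) -> (-24.936,4.397) [heading=70, draw]
  RT 40: heading 70 -> 30
  -- iteration 7/9 --
  FD 10: (-24.936,4.397) -> (-16.276,9.397) [heading=30, draw]
  RT 40: heading 30 -> 350
  -- iteration 8/9 --
  FD 10: (-16.276,9.397) -> (-6.428,7.66) [heading=350, draw]
  RT 40: heading 350 -> 310
  -- iteration 9/9 --
  FD 10: (-6.428,7.66) -> (0,0) [heading=310, draw]
  RT 40: heading 310 -> 270
]
Final: pos=(0,0), heading=270, 9 segment(s) drawn

Start position: (0, 0)
Final position: (0, 0)
Distance = 0; < 1e-6 -> CLOSED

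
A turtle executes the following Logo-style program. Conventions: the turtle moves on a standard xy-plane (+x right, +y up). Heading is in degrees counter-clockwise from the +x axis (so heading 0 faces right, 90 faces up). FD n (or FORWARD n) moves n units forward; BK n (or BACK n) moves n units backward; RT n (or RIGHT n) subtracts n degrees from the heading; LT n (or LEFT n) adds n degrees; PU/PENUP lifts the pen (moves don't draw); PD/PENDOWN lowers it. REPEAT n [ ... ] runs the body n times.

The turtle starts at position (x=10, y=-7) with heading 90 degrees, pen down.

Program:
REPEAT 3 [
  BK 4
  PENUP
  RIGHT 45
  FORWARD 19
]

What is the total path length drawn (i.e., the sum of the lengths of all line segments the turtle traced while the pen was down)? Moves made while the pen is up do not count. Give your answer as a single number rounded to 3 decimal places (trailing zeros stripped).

Answer: 4

Derivation:
Executing turtle program step by step:
Start: pos=(10,-7), heading=90, pen down
REPEAT 3 [
  -- iteration 1/3 --
  BK 4: (10,-7) -> (10,-11) [heading=90, draw]
  PU: pen up
  RT 45: heading 90 -> 45
  FD 19: (10,-11) -> (23.435,2.435) [heading=45, move]
  -- iteration 2/3 --
  BK 4: (23.435,2.435) -> (20.607,-0.393) [heading=45, move]
  PU: pen up
  RT 45: heading 45 -> 0
  FD 19: (20.607,-0.393) -> (39.607,-0.393) [heading=0, move]
  -- iteration 3/3 --
  BK 4: (39.607,-0.393) -> (35.607,-0.393) [heading=0, move]
  PU: pen up
  RT 45: heading 0 -> 315
  FD 19: (35.607,-0.393) -> (49.042,-13.828) [heading=315, move]
]
Final: pos=(49.042,-13.828), heading=315, 1 segment(s) drawn

Segment lengths:
  seg 1: (10,-7) -> (10,-11), length = 4
Total = 4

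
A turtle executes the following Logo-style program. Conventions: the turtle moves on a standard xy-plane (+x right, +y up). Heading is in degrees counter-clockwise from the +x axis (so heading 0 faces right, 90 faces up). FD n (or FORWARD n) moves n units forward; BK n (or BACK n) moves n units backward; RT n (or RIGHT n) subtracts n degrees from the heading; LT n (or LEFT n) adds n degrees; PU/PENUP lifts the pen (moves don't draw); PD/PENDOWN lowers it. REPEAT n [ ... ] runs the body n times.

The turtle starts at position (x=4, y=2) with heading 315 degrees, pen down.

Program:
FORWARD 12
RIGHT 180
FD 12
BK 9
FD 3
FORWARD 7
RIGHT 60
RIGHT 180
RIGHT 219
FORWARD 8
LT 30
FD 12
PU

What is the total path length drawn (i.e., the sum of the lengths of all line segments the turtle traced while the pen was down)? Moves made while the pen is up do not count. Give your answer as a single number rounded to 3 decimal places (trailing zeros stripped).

Answer: 63

Derivation:
Executing turtle program step by step:
Start: pos=(4,2), heading=315, pen down
FD 12: (4,2) -> (12.485,-6.485) [heading=315, draw]
RT 180: heading 315 -> 135
FD 12: (12.485,-6.485) -> (4,2) [heading=135, draw]
BK 9: (4,2) -> (10.364,-4.364) [heading=135, draw]
FD 3: (10.364,-4.364) -> (8.243,-2.243) [heading=135, draw]
FD 7: (8.243,-2.243) -> (3.293,2.707) [heading=135, draw]
RT 60: heading 135 -> 75
RT 180: heading 75 -> 255
RT 219: heading 255 -> 36
FD 8: (3.293,2.707) -> (9.765,7.409) [heading=36, draw]
LT 30: heading 36 -> 66
FD 12: (9.765,7.409) -> (14.646,18.372) [heading=66, draw]
PU: pen up
Final: pos=(14.646,18.372), heading=66, 7 segment(s) drawn

Segment lengths:
  seg 1: (4,2) -> (12.485,-6.485), length = 12
  seg 2: (12.485,-6.485) -> (4,2), length = 12
  seg 3: (4,2) -> (10.364,-4.364), length = 9
  seg 4: (10.364,-4.364) -> (8.243,-2.243), length = 3
  seg 5: (8.243,-2.243) -> (3.293,2.707), length = 7
  seg 6: (3.293,2.707) -> (9.765,7.409), length = 8
  seg 7: (9.765,7.409) -> (14.646,18.372), length = 12
Total = 63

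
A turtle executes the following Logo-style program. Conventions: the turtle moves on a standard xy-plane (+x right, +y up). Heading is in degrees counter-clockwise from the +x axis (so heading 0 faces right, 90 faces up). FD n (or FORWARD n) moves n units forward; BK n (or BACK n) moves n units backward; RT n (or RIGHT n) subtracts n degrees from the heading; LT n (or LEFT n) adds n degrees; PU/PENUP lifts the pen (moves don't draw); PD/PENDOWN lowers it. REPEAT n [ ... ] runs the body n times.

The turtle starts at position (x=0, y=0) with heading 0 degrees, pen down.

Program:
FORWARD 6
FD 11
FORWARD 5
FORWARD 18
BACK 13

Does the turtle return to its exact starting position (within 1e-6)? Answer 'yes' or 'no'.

Answer: no

Derivation:
Executing turtle program step by step:
Start: pos=(0,0), heading=0, pen down
FD 6: (0,0) -> (6,0) [heading=0, draw]
FD 11: (6,0) -> (17,0) [heading=0, draw]
FD 5: (17,0) -> (22,0) [heading=0, draw]
FD 18: (22,0) -> (40,0) [heading=0, draw]
BK 13: (40,0) -> (27,0) [heading=0, draw]
Final: pos=(27,0), heading=0, 5 segment(s) drawn

Start position: (0, 0)
Final position: (27, 0)
Distance = 27; >= 1e-6 -> NOT closed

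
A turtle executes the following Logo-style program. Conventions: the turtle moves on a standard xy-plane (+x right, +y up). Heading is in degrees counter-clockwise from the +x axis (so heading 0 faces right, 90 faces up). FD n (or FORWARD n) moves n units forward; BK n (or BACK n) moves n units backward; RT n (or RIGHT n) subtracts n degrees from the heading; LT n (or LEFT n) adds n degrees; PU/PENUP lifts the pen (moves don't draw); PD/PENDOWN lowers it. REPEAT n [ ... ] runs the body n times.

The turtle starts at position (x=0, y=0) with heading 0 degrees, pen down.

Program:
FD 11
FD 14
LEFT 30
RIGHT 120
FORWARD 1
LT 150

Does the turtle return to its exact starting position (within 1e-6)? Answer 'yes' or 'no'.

Answer: no

Derivation:
Executing turtle program step by step:
Start: pos=(0,0), heading=0, pen down
FD 11: (0,0) -> (11,0) [heading=0, draw]
FD 14: (11,0) -> (25,0) [heading=0, draw]
LT 30: heading 0 -> 30
RT 120: heading 30 -> 270
FD 1: (25,0) -> (25,-1) [heading=270, draw]
LT 150: heading 270 -> 60
Final: pos=(25,-1), heading=60, 3 segment(s) drawn

Start position: (0, 0)
Final position: (25, -1)
Distance = 25.02; >= 1e-6 -> NOT closed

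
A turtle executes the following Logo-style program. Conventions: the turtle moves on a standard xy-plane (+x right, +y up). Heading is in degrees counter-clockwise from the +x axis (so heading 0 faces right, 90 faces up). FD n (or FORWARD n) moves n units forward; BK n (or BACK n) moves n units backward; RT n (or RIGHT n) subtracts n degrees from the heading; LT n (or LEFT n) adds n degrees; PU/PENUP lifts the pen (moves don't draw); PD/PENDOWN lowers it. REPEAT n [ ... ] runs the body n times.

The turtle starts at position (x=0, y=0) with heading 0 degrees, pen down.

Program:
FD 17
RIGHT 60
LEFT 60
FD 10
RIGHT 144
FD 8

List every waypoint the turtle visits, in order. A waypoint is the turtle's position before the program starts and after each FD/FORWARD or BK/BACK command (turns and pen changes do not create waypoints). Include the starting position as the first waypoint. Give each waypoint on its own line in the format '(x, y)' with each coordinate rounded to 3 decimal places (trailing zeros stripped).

Answer: (0, 0)
(17, 0)
(27, 0)
(20.528, -4.702)

Derivation:
Executing turtle program step by step:
Start: pos=(0,0), heading=0, pen down
FD 17: (0,0) -> (17,0) [heading=0, draw]
RT 60: heading 0 -> 300
LT 60: heading 300 -> 0
FD 10: (17,0) -> (27,0) [heading=0, draw]
RT 144: heading 0 -> 216
FD 8: (27,0) -> (20.528,-4.702) [heading=216, draw]
Final: pos=(20.528,-4.702), heading=216, 3 segment(s) drawn
Waypoints (4 total):
(0, 0)
(17, 0)
(27, 0)
(20.528, -4.702)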